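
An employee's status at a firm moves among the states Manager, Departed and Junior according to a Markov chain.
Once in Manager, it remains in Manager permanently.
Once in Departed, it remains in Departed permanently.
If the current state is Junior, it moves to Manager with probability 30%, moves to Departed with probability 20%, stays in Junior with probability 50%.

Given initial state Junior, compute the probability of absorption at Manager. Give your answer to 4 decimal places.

0.6000

Let h(s) be the probability of absorption at Manager starting from transient state s. Then h(Manager) = 1 and h(Departed) = 0. By first-step analysis:
h(Junior) = 0.3·1 + 0.2·0 + 0.5·h(Junior)
Solving: h(Junior) = 0.6000.
Starting from Junior, the probability is 0.6000.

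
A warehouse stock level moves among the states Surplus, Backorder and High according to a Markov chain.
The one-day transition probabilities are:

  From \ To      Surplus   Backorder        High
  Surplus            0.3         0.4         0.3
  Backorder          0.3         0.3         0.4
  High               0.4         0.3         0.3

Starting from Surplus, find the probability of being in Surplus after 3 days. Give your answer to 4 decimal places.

Propagate the distribution vector 3 days from Surplus.
After 0 days: (1.0000, 0.0000, 0.0000)
After 1 day: (0.3000, 0.4000, 0.3000)
After 2 days: (0.3300, 0.3300, 0.3400)
After 3 days: (0.3340, 0.3330, 0.3330)
P(in Surplus after 3 days) = 0.3340

0.3340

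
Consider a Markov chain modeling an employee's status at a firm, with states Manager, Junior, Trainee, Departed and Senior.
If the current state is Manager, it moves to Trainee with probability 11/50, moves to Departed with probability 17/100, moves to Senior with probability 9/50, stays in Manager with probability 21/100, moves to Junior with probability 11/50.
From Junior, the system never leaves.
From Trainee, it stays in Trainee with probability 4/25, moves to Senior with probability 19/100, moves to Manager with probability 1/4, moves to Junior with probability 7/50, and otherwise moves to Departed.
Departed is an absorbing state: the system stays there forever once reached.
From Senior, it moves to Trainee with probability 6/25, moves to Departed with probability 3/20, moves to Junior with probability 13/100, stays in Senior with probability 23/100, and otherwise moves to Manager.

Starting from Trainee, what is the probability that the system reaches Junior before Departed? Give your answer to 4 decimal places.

0.4204

Let h(s) be the probability of absorption at Junior starting from transient state s. Then h(Junior) = 1 and h(Departed) = 0. By first-step analysis:
h(Manager) = 0.21·h(Manager) + 0.22·1 + 0.22·h(Trainee) + 0.17·0 + 0.18·h(Senior)
h(Trainee) = 0.25·h(Manager) + 0.14·1 + 0.16·h(Trainee) + 0.26·0 + 0.19·h(Senior)
h(Senior) = 0.25·h(Manager) + 0.13·1 + 0.24·h(Trainee) + 0.15·0 + 0.23·h(Senior)
Solving: h(Manager) = 0.5009, h(Trainee) = 0.4204, h(Senior) = 0.4625.
Starting from Trainee, the probability is 0.4204.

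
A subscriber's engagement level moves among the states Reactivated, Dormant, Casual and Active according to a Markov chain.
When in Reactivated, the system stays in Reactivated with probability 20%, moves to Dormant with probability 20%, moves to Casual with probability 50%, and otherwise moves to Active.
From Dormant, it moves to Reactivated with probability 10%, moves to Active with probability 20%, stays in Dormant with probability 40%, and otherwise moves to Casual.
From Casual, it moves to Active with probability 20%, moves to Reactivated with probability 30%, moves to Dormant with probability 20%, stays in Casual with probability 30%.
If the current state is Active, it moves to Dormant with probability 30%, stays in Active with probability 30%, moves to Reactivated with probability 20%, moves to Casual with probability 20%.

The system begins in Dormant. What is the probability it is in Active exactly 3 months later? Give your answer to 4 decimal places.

0.2020

Propagate the distribution vector 3 months from Dormant.
After 0 months: (0.0000, 1.0000, 0.0000, 0.0000)
After 1 month: (0.1000, 0.4000, 0.3000, 0.2000)
After 2 months: (0.1900, 0.3000, 0.3000, 0.2100)
After 3 months: (0.2000, 0.2810, 0.3170, 0.2020)
P(in Active after 3 months) = 0.2020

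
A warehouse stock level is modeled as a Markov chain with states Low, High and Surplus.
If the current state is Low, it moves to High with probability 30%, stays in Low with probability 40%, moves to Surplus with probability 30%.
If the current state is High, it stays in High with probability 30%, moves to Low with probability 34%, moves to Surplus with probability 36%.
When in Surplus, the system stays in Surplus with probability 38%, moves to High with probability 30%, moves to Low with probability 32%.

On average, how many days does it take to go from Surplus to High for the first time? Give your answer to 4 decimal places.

Let t(s) be the expected number of days to first reach High from state s, with t(High) = 0. Conditioning on the first day:
t(Low) = 1 + 0.4·t(Low) + 0.3·t(Surplus)
t(Surplus) = 1 + 0.32·t(Low) + 0.38·t(Surplus)
Solving: t(Low) = 3.3333, t(Surplus) = 3.3333.
Expected days from Surplus to High: 3.3333.

3.3333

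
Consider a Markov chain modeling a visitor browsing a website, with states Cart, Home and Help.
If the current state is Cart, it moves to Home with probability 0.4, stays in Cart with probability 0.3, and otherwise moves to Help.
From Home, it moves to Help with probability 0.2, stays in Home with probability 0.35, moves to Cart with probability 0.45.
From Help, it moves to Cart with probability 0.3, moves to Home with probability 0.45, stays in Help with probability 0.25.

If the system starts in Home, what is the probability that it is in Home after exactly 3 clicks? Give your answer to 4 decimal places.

Propagate the distribution vector 3 clicks from Home.
After 0 clicks: (0.0000, 1.0000, 0.0000)
After 1 click: (0.4500, 0.3500, 0.2000)
After 2 clicks: (0.3525, 0.3925, 0.2550)
After 3 clicks: (0.3589, 0.3931, 0.2480)
P(in Home after 3 clicks) = 0.3931

0.3931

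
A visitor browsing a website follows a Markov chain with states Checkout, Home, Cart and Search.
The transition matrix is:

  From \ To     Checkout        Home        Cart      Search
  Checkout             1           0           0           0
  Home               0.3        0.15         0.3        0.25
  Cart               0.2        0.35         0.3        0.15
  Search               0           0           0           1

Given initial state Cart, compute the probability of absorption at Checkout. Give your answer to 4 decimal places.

Let h(s) be the probability of absorption at Checkout starting from transient state s. Then h(Checkout) = 1 and h(Search) = 0. By first-step analysis:
h(Home) = 0.3·1 + 0.15·h(Home) + 0.3·h(Cart) + 0.25·0
h(Cart) = 0.2·1 + 0.35·h(Home) + 0.3·h(Cart) + 0.15·0
Solving: h(Home) = 0.5510, h(Cart) = 0.5612.
Starting from Cart, the probability is 0.5612.

0.5612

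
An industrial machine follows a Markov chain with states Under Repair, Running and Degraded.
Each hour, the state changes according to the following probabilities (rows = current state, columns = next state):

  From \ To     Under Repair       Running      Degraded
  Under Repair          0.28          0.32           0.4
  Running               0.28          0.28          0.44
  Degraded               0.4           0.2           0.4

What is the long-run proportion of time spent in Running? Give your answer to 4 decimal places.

0.2603

Let the stationary distribution be π with π = πP and π_1 + π_2 + π_3 = 1.
π_1 = 0.28·π_1 + 0.28·π_2 + 0.4·π_3
π_2 = 0.32·π_1 + 0.28·π_2 + 0.2·π_3
Solving with the normalization constraint gives π = (0.3292, 0.2603, 0.4104).
So the stationary probability of Running is 0.2603.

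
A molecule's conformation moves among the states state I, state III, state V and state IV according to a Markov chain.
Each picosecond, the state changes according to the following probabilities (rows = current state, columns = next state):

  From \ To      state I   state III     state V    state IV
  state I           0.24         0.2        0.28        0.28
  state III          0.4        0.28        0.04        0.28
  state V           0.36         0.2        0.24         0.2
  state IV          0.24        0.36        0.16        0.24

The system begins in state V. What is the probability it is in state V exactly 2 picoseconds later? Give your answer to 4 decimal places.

Propagate the distribution vector 2 picoseconds from state V.
After 0 picoseconds: (0.0000, 0.0000, 1.0000, 0.0000)
After 1 picosecond: (0.3600, 0.2000, 0.2400, 0.2000)
After 2 picoseconds: (0.3008, 0.2480, 0.1984, 0.2528)
P(in state V after 2 picoseconds) = 0.1984

0.1984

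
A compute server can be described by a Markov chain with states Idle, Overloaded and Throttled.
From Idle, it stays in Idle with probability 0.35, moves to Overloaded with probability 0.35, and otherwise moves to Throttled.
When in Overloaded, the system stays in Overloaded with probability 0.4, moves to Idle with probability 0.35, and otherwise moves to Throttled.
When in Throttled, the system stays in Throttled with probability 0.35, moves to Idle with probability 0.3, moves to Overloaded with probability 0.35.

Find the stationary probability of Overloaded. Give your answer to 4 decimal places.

0.3684

Let the stationary distribution be π with π = πP and π_1 + π_2 + π_3 = 1.
π_1 = 0.35·π_1 + 0.35·π_2 + 0.3·π_3
π_2 = 0.35·π_1 + 0.4·π_2 + 0.35·π_3
Solving with the normalization constraint gives π = (0.3352, 0.3684, 0.2964).
So the stationary probability of Overloaded is 0.3684.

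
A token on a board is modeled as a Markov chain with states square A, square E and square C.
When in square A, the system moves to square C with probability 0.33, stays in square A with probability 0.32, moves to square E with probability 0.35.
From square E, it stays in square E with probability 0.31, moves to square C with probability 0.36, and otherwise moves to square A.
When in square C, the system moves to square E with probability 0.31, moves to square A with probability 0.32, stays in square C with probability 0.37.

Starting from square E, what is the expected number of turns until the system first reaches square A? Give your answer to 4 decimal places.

3.0641

Let t(s) be the expected number of turns to first reach square A from state s, with t(square A) = 0. Conditioning on the first turn:
t(square E) = 1 + 0.31·t(square E) + 0.36·t(square C)
t(square C) = 1 + 0.31·t(square E) + 0.37·t(square C)
Solving: t(square E) = 3.0641, t(square C) = 3.0950.
Expected turns from square E to square A: 3.0641.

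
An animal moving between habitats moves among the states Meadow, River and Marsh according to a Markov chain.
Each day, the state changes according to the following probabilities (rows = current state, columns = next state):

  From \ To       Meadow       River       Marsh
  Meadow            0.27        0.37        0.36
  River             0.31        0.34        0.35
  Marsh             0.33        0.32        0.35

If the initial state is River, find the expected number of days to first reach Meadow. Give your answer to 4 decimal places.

3.1546

Let t(s) be the expected number of days to first reach Meadow from state s, with t(Meadow) = 0. Conditioning on the first day:
t(River) = 1 + 0.34·t(River) + 0.35·t(Marsh)
t(Marsh) = 1 + 0.32·t(River) + 0.35·t(Marsh)
Solving: t(River) = 3.1546, t(Marsh) = 3.0915.
Expected days from River to Meadow: 3.1546.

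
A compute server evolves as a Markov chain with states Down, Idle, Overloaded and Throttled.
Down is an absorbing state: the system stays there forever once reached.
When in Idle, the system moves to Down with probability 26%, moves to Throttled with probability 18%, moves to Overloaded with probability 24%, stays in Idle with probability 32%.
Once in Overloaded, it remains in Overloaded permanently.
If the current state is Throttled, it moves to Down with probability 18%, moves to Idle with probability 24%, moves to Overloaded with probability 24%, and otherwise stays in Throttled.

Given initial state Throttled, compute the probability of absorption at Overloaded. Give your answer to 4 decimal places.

Let h(s) be the probability of absorption at Overloaded starting from transient state s. Then h(Overloaded) = 1 and h(Down) = 0. By first-step analysis:
h(Idle) = 0.26·0 + 0.32·h(Idle) + 0.24·1 + 0.18·h(Throttled)
h(Throttled) = 0.18·0 + 0.24·h(Idle) + 0.24·1 + 0.34·h(Throttled)
Solving: h(Idle) = 0.4970, h(Throttled) = 0.5444.
Starting from Throttled, the probability is 0.5444.

0.5444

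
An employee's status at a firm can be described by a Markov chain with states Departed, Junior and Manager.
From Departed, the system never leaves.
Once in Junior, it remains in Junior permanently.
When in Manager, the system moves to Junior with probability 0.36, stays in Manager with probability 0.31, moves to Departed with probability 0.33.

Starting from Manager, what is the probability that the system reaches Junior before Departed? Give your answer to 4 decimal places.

0.5217

Let h(s) be the probability of absorption at Junior starting from transient state s. Then h(Junior) = 1 and h(Departed) = 0. By first-step analysis:
h(Manager) = 0.33·0 + 0.36·1 + 0.31·h(Manager)
Solving: h(Manager) = 0.5217.
Starting from Manager, the probability is 0.5217.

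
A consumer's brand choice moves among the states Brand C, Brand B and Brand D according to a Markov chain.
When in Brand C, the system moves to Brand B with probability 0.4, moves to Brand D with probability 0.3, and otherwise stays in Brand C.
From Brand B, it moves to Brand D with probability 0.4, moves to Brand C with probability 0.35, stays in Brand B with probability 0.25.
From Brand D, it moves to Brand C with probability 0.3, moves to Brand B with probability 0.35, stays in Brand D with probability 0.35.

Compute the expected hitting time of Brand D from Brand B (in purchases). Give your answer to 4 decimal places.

Let t(s) be the expected number of purchases to first reach Brand D from state s, with t(Brand D) = 0. Conditioning on the first purchase:
t(Brand C) = 1 + 0.3·t(Brand C) + 0.4·t(Brand B)
t(Brand B) = 1 + 0.35·t(Brand C) + 0.25·t(Brand B)
Solving: t(Brand C) = 2.9870, t(Brand B) = 2.7273.
Expected purchases from Brand B to Brand D: 2.7273.

2.7273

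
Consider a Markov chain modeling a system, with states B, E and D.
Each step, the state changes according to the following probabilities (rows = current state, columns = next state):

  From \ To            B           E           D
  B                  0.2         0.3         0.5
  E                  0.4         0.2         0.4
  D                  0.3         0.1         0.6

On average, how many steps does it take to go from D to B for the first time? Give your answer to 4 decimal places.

3.2143

Let t(s) be the expected number of steps to first reach B from state s, with t(B) = 0. Conditioning on the first step:
t(E) = 1 + 0.2·t(E) + 0.4·t(D)
t(D) = 1 + 0.1·t(E) + 0.6·t(D)
Solving: t(E) = 2.8571, t(D) = 3.2143.
Expected steps from D to B: 3.2143.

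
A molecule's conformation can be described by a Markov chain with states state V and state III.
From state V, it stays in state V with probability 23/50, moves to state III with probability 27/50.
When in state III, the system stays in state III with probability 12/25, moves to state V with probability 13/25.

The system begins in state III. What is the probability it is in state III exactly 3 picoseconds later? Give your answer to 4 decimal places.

Propagate the distribution vector 3 picoseconds from state III.
After 0 picoseconds: (0.0000, 1.0000)
After 1 picosecond: (0.5200, 0.4800)
After 2 picoseconds: (0.4888, 0.5112)
After 3 picoseconds: (0.4907, 0.5093)
P(in state III after 3 picoseconds) = 0.5093

0.5093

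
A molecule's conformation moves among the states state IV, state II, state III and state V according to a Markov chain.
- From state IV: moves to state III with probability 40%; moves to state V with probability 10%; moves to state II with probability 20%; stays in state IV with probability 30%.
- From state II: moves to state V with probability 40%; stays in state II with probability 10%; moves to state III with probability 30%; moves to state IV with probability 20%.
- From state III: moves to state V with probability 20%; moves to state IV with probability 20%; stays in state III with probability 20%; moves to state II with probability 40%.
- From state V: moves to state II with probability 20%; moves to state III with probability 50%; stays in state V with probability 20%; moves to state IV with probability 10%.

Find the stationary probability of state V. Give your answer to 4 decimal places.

0.2288

Let the stationary distribution be π with π = πP and π_1 + π_2 + π_3 + π_4 = 1.
π_1 = 0.3·π_1 + 0.2·π_2 + 0.2·π_3 + 0.1·π_4
π_2 = 0.2·π_1 + 0.1·π_2 + 0.4·π_3 + 0.2·π_4
π_3 = 0.4·π_1 + 0.3·π_2 + 0.2·π_3 + 0.5·π_4
Solving with the normalization constraint gives π = (0.1968, 0.2422, 0.3322, 0.2288).
So the stationary probability of state V is 0.2288.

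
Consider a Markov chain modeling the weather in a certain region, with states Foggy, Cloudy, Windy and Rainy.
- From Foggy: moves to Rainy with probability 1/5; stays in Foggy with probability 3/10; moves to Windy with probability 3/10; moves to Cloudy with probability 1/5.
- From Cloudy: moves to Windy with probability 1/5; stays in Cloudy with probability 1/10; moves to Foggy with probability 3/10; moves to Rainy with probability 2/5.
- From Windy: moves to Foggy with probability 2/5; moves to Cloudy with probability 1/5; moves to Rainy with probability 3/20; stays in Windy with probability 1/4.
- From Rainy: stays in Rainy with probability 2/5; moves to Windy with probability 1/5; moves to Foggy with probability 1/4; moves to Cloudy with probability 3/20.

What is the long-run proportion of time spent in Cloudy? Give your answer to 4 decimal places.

0.1692

Let the stationary distribution be π with π = πP and π_1 + π_2 + π_3 + π_4 = 1.
π_1 = 0.3·π_1 + 0.3·π_2 + 0.4·π_3 + 0.25·π_4
π_2 = 0.2·π_1 + 0.1·π_2 + 0.2·π_3 + 0.15·π_4
π_3 = 0.3·π_1 + 0.2·π_2 + 0.25·π_3 + 0.2·π_4
Solving with the normalization constraint gives π = (0.3105, 0.1692, 0.2432, 0.2771).
So the stationary probability of Cloudy is 0.1692.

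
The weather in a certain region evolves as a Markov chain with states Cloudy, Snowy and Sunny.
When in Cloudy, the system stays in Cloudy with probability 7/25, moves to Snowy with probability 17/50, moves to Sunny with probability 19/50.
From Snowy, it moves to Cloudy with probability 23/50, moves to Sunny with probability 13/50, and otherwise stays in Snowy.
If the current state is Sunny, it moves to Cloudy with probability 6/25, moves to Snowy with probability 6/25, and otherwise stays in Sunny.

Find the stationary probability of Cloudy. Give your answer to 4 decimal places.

0.3148

Let the stationary distribution be π with π = πP and π_1 + π_2 + π_3 = 1.
π_1 = 0.28·π_1 + 0.46·π_2 + 0.24·π_3
π_2 = 0.34·π_1 + 0.28·π_2 + 0.24·π_3
Solving with the normalization constraint gives π = (0.3148, 0.2828, 0.4024).
So the stationary probability of Cloudy is 0.3148.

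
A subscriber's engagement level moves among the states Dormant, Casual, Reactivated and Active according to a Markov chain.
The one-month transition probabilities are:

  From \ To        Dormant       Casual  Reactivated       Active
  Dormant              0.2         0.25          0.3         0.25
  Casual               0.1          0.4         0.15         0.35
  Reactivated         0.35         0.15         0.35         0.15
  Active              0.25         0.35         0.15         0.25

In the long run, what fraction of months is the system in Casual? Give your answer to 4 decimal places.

0.2975

Let the stationary distribution be π with π = πP and π_1 + π_2 + π_3 + π_4 = 1.
π_1 = 0.2·π_1 + 0.1·π_2 + 0.35·π_3 + 0.25·π_4
π_2 = 0.25·π_1 + 0.4·π_2 + 0.15·π_3 + 0.35·π_4
π_3 = 0.3·π_1 + 0.15·π_2 + 0.35·π_3 + 0.15·π_4
Solving with the normalization constraint gives π = (0.2173, 0.2975, 0.2283, 0.2569).
So the stationary probability of Casual is 0.2975.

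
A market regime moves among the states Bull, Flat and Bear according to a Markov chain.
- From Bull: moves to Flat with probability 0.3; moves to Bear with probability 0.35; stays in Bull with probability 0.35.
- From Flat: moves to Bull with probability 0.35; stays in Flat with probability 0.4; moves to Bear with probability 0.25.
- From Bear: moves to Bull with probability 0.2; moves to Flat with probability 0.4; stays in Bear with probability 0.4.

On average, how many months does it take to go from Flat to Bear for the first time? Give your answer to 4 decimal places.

3.5088

Let t(s) be the expected number of months to first reach Bear from state s, with t(Bear) = 0. Conditioning on the first month:
t(Bull) = 1 + 0.35·t(Bull) + 0.3·t(Flat)
t(Flat) = 1 + 0.35·t(Bull) + 0.4·t(Flat)
Solving: t(Bull) = 3.1579, t(Flat) = 3.5088.
Expected months from Flat to Bear: 3.5088.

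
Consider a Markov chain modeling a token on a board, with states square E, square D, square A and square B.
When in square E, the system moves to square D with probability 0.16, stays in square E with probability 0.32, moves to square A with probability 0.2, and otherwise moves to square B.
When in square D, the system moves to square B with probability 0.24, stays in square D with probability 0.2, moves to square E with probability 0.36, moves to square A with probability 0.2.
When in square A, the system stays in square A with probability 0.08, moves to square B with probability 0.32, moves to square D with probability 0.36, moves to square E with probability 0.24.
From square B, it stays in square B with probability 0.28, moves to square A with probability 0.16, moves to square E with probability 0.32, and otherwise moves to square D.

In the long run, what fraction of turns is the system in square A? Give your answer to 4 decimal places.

0.1682

Let the stationary distribution be π with π = πP and π_1 + π_2 + π_3 + π_4 = 1.
π_1 = 0.32·π_1 + 0.36·π_2 + 0.24·π_3 + 0.32·π_4
π_2 = 0.16·π_1 + 0.2·π_2 + 0.36·π_3 + 0.24·π_4
π_3 = 0.2·π_1 + 0.2·π_2 + 0.08·π_3 + 0.16·π_4
Solving with the normalization constraint gives π = (0.3156, 0.2259, 0.1682, 0.2903).
So the stationary probability of square A is 0.1682.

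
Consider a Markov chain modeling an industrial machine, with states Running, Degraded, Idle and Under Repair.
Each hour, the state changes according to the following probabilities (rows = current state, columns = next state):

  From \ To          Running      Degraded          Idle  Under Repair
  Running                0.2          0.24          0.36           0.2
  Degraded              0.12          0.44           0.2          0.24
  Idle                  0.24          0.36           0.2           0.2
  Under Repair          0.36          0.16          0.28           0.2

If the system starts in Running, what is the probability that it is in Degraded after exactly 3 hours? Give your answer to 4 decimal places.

0.3160

Propagate the distribution vector 3 hours from Running.
After 0 hours: (1.0000, 0.0000, 0.0000, 0.0000)
After 1 hour: (0.2000, 0.2400, 0.3600, 0.2000)
After 2 hours: (0.2272, 0.3152, 0.2480, 0.2096)
After 3 hours: (0.2182, 0.3160, 0.2531, 0.2126)
P(in Degraded after 3 hours) = 0.3160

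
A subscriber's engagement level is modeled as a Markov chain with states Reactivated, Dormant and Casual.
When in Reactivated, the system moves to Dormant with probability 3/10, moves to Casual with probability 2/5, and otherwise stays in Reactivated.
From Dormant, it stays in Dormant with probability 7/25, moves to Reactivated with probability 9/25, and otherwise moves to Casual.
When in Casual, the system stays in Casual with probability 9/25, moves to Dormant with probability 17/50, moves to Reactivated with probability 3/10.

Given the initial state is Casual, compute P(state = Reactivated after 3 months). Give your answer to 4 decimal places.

0.3185

Propagate the distribution vector 3 months from Casual.
After 0 months: (0.0000, 0.0000, 1.0000)
After 1 month: (0.3000, 0.3400, 0.3600)
After 2 months: (0.3204, 0.3076, 0.3720)
After 3 months: (0.3185, 0.3087, 0.3728)
P(in Reactivated after 3 months) = 0.3185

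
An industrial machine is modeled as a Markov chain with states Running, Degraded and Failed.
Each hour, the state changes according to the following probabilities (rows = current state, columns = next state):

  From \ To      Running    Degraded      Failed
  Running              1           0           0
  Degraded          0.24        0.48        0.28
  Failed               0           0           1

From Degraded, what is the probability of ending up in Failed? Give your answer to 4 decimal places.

Let h(s) be the probability of absorption at Failed starting from transient state s. Then h(Failed) = 1 and h(Running) = 0. By first-step analysis:
h(Degraded) = 0.24·0 + 0.48·h(Degraded) + 0.28·1
Solving: h(Degraded) = 0.5385.
Starting from Degraded, the probability is 0.5385.

0.5385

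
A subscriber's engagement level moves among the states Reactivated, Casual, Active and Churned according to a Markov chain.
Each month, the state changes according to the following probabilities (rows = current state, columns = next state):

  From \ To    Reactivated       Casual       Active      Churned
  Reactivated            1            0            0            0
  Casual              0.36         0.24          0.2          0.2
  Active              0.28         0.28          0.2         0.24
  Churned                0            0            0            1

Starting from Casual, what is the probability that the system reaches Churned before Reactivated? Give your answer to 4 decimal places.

Let h(s) be the probability of absorption at Churned starting from transient state s. Then h(Churned) = 1 and h(Reactivated) = 0. By first-step analysis:
h(Casual) = 0.36·0 + 0.24·h(Casual) + 0.2·h(Active) + 0.2·1
h(Active) = 0.28·0 + 0.28·h(Casual) + 0.2·h(Active) + 0.24·1
Solving: h(Casual) = 0.3768, h(Active) = 0.4319.
Starting from Casual, the probability is 0.3768.

0.3768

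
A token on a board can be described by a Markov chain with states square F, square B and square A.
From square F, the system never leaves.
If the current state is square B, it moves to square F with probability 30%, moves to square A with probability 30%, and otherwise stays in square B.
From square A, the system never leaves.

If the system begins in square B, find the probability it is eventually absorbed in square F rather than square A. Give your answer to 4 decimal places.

0.5000

Let h(s) be the probability of absorption at square F starting from transient state s. Then h(square F) = 1 and h(square A) = 0. By first-step analysis:
h(square B) = 0.3·1 + 0.4·h(square B) + 0.3·0
Solving: h(square B) = 0.5000.
Starting from square B, the probability is 0.5000.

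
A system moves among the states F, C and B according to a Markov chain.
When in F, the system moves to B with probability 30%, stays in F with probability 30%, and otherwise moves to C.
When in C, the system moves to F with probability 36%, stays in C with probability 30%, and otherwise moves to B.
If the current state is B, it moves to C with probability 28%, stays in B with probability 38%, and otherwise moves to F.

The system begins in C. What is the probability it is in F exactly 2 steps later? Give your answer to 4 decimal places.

Sum over the intermediate state after 1 step:
P = P(C→F)·P(F→F) + P(C→C)·P(C→F) + P(C→B)·P(B→F)
  = 0.36×0.3 + 0.3×0.36 + 0.34×0.34
  = 0.1080 + 0.1080 + 0.1156 = 0.3316

0.3316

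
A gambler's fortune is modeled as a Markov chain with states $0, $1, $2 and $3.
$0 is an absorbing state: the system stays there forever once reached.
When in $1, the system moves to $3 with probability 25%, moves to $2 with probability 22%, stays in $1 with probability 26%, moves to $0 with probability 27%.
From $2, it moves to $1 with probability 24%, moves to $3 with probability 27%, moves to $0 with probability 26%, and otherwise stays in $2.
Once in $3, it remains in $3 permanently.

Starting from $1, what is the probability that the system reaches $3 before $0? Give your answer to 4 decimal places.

Let h(s) be the probability of absorption at $3 starting from transient state s. Then h($3) = 1 and h($0) = 0. By first-step analysis:
h($1) = 0.27·0 + 0.26·h($1) + 0.22·h($2) + 0.25·1
h($2) = 0.26·0 + 0.24·h($1) + 0.23·h($2) + 0.27·1
Solving: h($1) = 0.4872, h($2) = 0.5025.
Starting from $1, the probability is 0.4872.

0.4872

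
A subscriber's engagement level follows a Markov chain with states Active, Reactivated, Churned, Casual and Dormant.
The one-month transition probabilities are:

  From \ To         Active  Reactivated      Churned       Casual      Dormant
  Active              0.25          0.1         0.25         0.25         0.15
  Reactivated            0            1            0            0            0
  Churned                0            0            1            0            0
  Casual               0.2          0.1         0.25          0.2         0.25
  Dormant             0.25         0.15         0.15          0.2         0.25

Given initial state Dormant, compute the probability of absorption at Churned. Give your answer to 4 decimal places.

Let h(s) be the probability of absorption at Churned starting from transient state s. Then h(Churned) = 1 and h(Reactivated) = 0. By first-step analysis:
h(Active) = 0.25·h(Active) + 0.1·0 + 0.25·1 + 0.25·h(Casual) + 0.15·h(Dormant)
h(Casual) = 0.2·h(Active) + 0.1·0 + 0.25·1 + 0.2·h(Casual) + 0.25·h(Dormant)
h(Dormant) = 0.25·h(Active) + 0.15·0 + 0.15·1 + 0.2·h(Casual) + 0.25·h(Dormant)
Solving: h(Active) = 0.6780, h(Casual) = 0.6710, h(Dormant) = 0.6049.
Starting from Dormant, the probability is 0.6049.

0.6049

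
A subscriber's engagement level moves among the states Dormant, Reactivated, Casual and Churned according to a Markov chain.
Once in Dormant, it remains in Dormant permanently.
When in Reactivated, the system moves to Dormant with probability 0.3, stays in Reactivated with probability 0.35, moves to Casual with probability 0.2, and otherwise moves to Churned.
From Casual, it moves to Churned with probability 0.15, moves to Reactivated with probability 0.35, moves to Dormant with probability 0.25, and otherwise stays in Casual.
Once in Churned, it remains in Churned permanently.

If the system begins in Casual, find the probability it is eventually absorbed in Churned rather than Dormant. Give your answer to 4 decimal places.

Let h(s) be the probability of absorption at Churned starting from transient state s. Then h(Churned) = 1 and h(Dormant) = 0. By first-step analysis:
h(Reactivated) = 0.3·0 + 0.35·h(Reactivated) + 0.2·h(Casual) + 0.15·1
h(Casual) = 0.25·0 + 0.35·h(Reactivated) + 0.25·h(Casual) + 0.15·1
Solving: h(Reactivated) = 0.3413, h(Casual) = 0.3593.
Starting from Casual, the probability is 0.3593.

0.3593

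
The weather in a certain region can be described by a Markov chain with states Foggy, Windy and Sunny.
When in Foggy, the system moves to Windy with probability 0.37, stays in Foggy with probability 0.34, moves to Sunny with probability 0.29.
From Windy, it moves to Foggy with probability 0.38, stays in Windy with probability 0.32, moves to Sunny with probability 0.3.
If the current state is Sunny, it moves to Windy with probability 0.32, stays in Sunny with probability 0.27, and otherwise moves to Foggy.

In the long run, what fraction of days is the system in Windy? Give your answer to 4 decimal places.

Let the stationary distribution be π with π = πP and π_1 + π_2 + π_3 = 1.
π_1 = 0.34·π_1 + 0.38·π_2 + 0.41·π_3
π_2 = 0.37·π_1 + 0.32·π_2 + 0.32·π_3
Solving with the normalization constraint gives π = (0.3737, 0.3387, 0.2876).
So the stationary probability of Windy is 0.3387.

0.3387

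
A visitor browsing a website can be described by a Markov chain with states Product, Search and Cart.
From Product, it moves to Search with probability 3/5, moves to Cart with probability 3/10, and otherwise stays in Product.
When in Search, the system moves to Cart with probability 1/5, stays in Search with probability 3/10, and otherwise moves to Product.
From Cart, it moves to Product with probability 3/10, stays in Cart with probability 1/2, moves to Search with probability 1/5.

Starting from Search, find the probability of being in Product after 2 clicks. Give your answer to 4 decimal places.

Sum over the intermediate state after 1 click:
P = P(Search→Product)·P(Product→Product) + P(Search→Search)·P(Search→Product) + P(Search→Cart)·P(Cart→Product)
  = 0.5×0.1 + 0.3×0.5 + 0.2×0.3
  = 0.0500 + 0.1500 + 0.0600 = 0.2600

0.2600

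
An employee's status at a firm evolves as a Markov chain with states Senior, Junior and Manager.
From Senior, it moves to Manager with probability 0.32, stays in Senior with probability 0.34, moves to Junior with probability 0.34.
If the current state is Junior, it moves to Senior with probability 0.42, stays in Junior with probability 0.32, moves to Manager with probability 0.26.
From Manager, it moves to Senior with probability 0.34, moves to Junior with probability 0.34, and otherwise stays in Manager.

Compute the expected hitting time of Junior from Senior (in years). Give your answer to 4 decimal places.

2.9412

Let t(s) be the expected number of years to first reach Junior from state s, with t(Junior) = 0. Conditioning on the first year:
t(Senior) = 1 + 0.34·t(Senior) + 0.32·t(Manager)
t(Manager) = 1 + 0.34·t(Senior) + 0.32·t(Manager)
Solving: t(Senior) = 2.9412, t(Manager) = 2.9412.
Expected years from Senior to Junior: 2.9412.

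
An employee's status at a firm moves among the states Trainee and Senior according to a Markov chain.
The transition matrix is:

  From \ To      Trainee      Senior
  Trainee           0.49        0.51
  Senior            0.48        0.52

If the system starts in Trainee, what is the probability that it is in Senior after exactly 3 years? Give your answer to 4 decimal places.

0.5152

Propagate the distribution vector 3 years from Trainee.
After 0 years: (1.0000, 0.0000)
After 1 year: (0.4900, 0.5100)
After 2 years: (0.4849, 0.5151)
After 3 years: (0.4848, 0.5152)
P(in Senior after 3 years) = 0.5152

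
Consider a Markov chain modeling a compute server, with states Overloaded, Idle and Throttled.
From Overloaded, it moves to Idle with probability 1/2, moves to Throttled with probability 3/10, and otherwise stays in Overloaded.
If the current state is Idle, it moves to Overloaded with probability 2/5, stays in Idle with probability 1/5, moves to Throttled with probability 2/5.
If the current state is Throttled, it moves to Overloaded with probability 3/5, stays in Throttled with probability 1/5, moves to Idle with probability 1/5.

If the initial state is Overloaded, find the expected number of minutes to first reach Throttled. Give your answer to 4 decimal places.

Let t(s) be the expected number of minutes to first reach Throttled from state s, with t(Throttled) = 0. Conditioning on the first minute:
t(Overloaded) = 1 + 0.2·t(Overloaded) + 0.5·t(Idle)
t(Idle) = 1 + 0.4·t(Overloaded) + 0.2·t(Idle)
Solving: t(Overloaded) = 2.9545, t(Idle) = 2.7273.
Expected minutes from Overloaded to Throttled: 2.9545.

2.9545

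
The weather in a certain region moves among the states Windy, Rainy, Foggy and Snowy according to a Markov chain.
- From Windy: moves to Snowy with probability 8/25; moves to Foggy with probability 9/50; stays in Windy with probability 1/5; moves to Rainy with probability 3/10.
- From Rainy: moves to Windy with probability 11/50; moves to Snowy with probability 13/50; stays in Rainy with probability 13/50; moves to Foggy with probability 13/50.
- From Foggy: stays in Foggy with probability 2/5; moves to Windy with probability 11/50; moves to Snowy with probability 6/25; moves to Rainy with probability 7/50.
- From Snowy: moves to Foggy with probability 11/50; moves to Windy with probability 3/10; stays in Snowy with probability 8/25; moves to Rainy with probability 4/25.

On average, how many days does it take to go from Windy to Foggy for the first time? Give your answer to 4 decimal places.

Let t(s) be the expected number of days to first reach Foggy from state s, with t(Foggy) = 0. Conditioning on the first day:
t(Windy) = 1 + 0.2·t(Windy) + 0.3·t(Rainy) + 0.32·t(Snowy)
t(Rainy) = 1 + 0.22·t(Windy) + 0.26·t(Rainy) + 0.26·t(Snowy)
t(Snowy) = 1 + 0.3·t(Windy) + 0.16·t(Rainy) + 0.32·t(Snowy)
Solving: t(Windy) = 4.7171, t(Rainy) = 4.3622, t(Snowy) = 4.5780.
Expected days from Windy to Foggy: 4.7171.

4.7171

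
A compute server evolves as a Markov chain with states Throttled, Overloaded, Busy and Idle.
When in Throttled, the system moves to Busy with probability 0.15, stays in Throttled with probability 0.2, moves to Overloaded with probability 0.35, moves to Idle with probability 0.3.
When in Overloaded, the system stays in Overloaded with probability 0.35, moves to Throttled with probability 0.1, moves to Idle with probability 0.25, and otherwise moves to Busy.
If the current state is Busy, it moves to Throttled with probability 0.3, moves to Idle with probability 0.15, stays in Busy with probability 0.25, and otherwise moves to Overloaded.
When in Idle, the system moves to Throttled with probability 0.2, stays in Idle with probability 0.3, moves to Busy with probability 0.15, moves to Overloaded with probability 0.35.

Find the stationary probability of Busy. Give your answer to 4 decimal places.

0.2231

Let the stationary distribution be π with π = πP and π_1 + π_2 + π_3 + π_4 = 1.
π_1 = 0.2·π_1 + 0.1·π_2 + 0.3·π_3 + 0.2·π_4
π_2 = 0.35·π_1 + 0.35·π_2 + 0.3·π_3 + 0.35·π_4
π_3 = 0.15·π_1 + 0.3·π_2 + 0.25·π_3 + 0.15·π_4
Solving with the normalization constraint gives π = (0.1884, 0.3388, 0.2231, 0.2496).
So the stationary probability of Busy is 0.2231.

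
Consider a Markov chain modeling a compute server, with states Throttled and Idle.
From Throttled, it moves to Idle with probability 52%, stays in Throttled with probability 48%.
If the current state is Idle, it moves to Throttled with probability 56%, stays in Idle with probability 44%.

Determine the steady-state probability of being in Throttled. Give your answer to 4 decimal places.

0.5185

Let the stationary distribution be π with π = πP and π_1 + π_2 = 1.
π_1 = 0.48·π_1 + 0.56·π_2
Solving with the normalization constraint gives π = (0.5185, 0.4815).
So the stationary probability of Throttled is 0.5185.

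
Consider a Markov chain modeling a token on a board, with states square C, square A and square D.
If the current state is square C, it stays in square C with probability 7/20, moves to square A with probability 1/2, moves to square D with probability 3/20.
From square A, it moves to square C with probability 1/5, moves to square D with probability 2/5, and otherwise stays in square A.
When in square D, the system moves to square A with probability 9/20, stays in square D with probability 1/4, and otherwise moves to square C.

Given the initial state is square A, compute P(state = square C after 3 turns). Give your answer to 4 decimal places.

Propagate the distribution vector 3 turns from square A.
After 0 turns: (0.0000, 1.0000, 0.0000)
After 1 turn: (0.2000, 0.4000, 0.4000)
After 2 turns: (0.2700, 0.4400, 0.2900)
After 3 turns: (0.2695, 0.4415, 0.2890)
P(in square C after 3 turns) = 0.2695

0.2695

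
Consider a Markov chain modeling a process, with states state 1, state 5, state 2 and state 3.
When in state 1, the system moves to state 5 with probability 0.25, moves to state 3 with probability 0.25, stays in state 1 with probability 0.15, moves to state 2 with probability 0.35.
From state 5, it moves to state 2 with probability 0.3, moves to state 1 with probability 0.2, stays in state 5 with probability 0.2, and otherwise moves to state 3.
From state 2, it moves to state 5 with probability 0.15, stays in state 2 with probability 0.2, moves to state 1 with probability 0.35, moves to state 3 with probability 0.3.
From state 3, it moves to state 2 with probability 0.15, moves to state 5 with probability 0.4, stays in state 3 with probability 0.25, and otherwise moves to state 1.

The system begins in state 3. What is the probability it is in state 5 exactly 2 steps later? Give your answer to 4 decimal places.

Propagate the distribution vector 2 steps from state 3.
After 0 steps: (0.0000, 0.0000, 0.0000, 1.0000)
After 1 step: (0.2000, 0.4000, 0.1500, 0.2500)
After 2 steps: (0.2125, 0.2525, 0.2575, 0.2775)
P(in state 5 after 2 steps) = 0.2525

0.2525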